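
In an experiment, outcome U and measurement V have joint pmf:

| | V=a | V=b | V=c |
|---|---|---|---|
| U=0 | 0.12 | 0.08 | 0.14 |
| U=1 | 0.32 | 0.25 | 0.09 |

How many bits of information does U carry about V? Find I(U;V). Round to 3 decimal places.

Marginals: p(U) = (0.3400, 0.6600), p(V) = (0.4400, 0.3300, 0.2300).
I(U;V) = Σ p(x,y)·log₂[p(x,y)/(p(x)p(y))].
  (0,a): 0.12·log₂(0.8021) = -0.0382
  (0,b): 0.08·log₂(0.7130) = -0.0390
  (0,c): 0.14·log₂(1.7903) = 0.1176
  (1,a): 0.32·log₂(1.1019) = 0.0448
  (1,b): 0.25·log₂(1.1478) = 0.0497
  (1,c): 0.09·log₂(0.5929) = -0.0679
Sum = 0.067 bits.

0.067 bits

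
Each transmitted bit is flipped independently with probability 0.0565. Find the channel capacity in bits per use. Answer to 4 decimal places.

0.6866 bits

Binary symmetric channel: C = 1 − h₂(ε) where h₂ is the binary entropy function.
h₂(0.0565) = −0.0565·log₂0.0565 − 0.9435·log₂0.9435 = 0.3134.
C = 1 − 0.3134 = 0.6866 bits per channel use.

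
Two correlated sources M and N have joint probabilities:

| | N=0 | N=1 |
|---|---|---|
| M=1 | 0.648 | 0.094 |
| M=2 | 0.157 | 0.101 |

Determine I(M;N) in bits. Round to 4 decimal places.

0.0558 bits

Marginals: p(M) = (0.7420, 0.2580), p(N) = (0.8050, 0.1950).
I(M;N) = H(M) + H(N) − H(M,N).
H(M) = 0.8237, H(N) = 0.7118, H(M,N) = 1.4797.
I(M;N) = 0.8237 + 0.7118 − 1.4797 = 0.0558 bits.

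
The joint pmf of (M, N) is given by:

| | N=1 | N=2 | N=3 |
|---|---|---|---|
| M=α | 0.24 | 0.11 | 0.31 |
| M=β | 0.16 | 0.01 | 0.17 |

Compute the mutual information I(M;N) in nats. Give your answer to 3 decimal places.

Marginals: p(M) = (0.6600, 0.3400), p(N) = (0.4000, 0.1200, 0.4800).
I(M;N) = Σ p(x,y)·ln[p(x,y)/(p(x)p(y))].
  (α,1): 0.24·ln(0.9091) = -0.0229
  (α,2): 0.11·ln(1.3889) = 0.0361
  (α,3): 0.31·ln(0.9785) = -0.0067
  (β,1): 0.16·ln(1.1765) = 0.0260
  (β,2): 0.01·ln(0.2451) = -0.0141
  (β,3): 0.17·ln(1.0417) = 0.0069
Sum = 0.025 nats.

0.025 nats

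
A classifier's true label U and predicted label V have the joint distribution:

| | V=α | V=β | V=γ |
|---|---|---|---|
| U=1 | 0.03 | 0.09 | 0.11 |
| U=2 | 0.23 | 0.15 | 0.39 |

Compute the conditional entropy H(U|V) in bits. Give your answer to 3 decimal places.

Chain rule: H(U|V) = H(U,V) − H(V).
Marginals: p(U) = (0.2300, 0.7700), p(V) = (0.2600, 0.2400, 0.5000).
H(U,V) = 2.2427 bits; H(V) = 1.4994 bits.
H(U|V) = 2.2427 − 1.4994 = 0.743 bits.

0.743 bits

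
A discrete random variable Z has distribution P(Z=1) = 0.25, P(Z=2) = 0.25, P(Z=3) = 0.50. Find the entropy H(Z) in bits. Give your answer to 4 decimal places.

H(Z) = −Σ p·log₂ p.
  −(0.25)·log₂(0.25) = 0.50000
  −(0.25)·log₂(0.25) = 0.50000
  −(0.50)·log₂(0.50) = 0.50000
Sum: 0.50000 + 0.50000 + 0.50000 = 1.5000 bits.

1.5000 bits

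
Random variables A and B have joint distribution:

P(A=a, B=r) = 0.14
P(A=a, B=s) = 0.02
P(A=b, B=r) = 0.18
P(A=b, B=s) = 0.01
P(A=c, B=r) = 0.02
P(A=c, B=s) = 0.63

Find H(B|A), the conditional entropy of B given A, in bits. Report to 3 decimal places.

Marginals: p(A) = (0.1600, 0.1900, 0.6500), p(B) = (0.3400, 0.6600).
H(B|A) = Σ p(A) · H(B|A=·).
  A=a: p=0.1600, H(B|A=a) = 0.5436
  A=b: p=0.1900, H(B|A=b) = 0.2975
  A=c: p=0.6500, H(B|A=c) = 0.1982
Weighted sum = 0.272 bits.

0.272 bits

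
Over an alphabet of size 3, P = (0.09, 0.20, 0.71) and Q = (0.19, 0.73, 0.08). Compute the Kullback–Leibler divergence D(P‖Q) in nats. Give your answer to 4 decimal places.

D(P‖Q) = Σ p·ln(p/q).
  0.09·ln(0.09/0.19) = -0.06725
  0.20·ln(0.20/0.73) = -0.25895
  0.71·ln(0.71/0.08) = 1.55010
D(P‖Q) = 1.2239 nats.

1.2239 nats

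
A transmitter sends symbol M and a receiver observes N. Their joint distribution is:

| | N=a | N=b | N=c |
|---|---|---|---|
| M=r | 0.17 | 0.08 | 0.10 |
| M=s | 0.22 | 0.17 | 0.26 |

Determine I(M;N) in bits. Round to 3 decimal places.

Marginals: p(M) = (0.3500, 0.6500), p(N) = (0.3900, 0.2500, 0.3600).
I(M;N) = Σ p(x,y)·log₂[p(x,y)/(p(x)p(y))].
  (r,a): 0.17·log₂(1.2454) = 0.0538
  (r,b): 0.08·log₂(0.9143) = -0.0103
  (r,c): 0.10·log₂(0.7937) = -0.0333
  (s,a): 0.22·log₂(0.8679) = -0.0450
  (s,b): 0.17·log₂(1.0462) = 0.0111
  (s,c): 0.26·log₂(1.1111) = 0.0395
Sum = 0.016 bits.

0.016 bits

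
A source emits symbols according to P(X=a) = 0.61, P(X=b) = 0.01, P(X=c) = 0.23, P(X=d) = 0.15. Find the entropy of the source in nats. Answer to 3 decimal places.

0.970 nats

H(X) = −Σ p·ln p.
  −(0.61)·ln(0.61) = 0.3015
  −(0.01)·ln(0.01) = 0.0461
  −(0.23)·ln(0.23) = 0.3380
  −(0.15)·ln(0.15) = 0.2846
Sum: 0.3015 + 0.0461 + 0.3380 + 0.2846 = 0.970 nats.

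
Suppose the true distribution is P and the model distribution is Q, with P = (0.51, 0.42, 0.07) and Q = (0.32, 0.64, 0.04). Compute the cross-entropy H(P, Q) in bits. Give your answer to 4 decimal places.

1.4339 bits

H(P,Q) = −Σ p·log₂ q.
  −0.51·log₂(0.32) = 0.83837
  −0.42·log₂(0.64) = 0.27042
  −0.07·log₂(0.04) = 0.32507
H(P,Q) = 1.4339 bits.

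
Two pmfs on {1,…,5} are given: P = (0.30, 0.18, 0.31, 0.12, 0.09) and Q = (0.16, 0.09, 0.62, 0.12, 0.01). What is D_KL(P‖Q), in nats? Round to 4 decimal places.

0.2962 nats

D(P‖Q) = Σ p·ln(p/q).
  0.30·ln(0.30/0.16) = 0.18858
  0.18·ln(0.18/0.09) = 0.12477
  0.31·ln(0.31/0.62) = -0.21488
  0.12·ln(0.12/0.12) = 0.00000
  0.09·ln(0.09/0.01) = 0.19775
D(P‖Q) = 0.2962 nats.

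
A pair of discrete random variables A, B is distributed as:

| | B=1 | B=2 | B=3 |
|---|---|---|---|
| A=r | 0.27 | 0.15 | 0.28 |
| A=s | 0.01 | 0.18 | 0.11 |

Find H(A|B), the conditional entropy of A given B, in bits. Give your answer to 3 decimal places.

Marginals: p(A) = (0.7000, 0.3000), p(B) = (0.2800, 0.3300, 0.3900).
H(A|B) = Σ p(B) · H(A|B=·).
  B=1: p=0.2800, H(A|B=1) = 0.2223
  B=2: p=0.3300, H(A|B=2) = 0.9940
  B=3: p=0.3900, H(A|B=3) = 0.8582
Weighted sum = 0.725 bits.

0.725 bits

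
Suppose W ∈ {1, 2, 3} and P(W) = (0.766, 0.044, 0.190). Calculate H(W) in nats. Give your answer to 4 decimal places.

0.6572 nats

H(W) = −Σ p·ln p.
  −(0.766)·ln(0.766) = 0.20420
  −(0.044)·ln(0.044) = 0.13744
  −(0.190)·ln(0.190) = 0.31554
Sum: 0.20420 + 0.13744 + 0.31554 = 0.6572 nats.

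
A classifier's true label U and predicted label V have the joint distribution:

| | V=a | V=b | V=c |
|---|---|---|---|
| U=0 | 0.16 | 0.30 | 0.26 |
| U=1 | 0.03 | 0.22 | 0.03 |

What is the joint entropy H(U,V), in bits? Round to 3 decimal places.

H(U,V) = −Σ p(x,y)·log₂ p(x,y) over all 6 cells.
  cell (0,a): −0.16·log₂0.16 = 0.4230
  cell (0,b): −0.30·log₂0.30 = 0.5211
  cell (0,c): −0.26·log₂0.26 = 0.5053
  cell (1,a): −0.03·log₂0.03 = 0.1518
  cell (1,b): −0.22·log₂0.22 = 0.4806
  cell (1,c): −0.03·log₂0.03 = 0.1518
Sum = 2.234 bits.

2.234 bits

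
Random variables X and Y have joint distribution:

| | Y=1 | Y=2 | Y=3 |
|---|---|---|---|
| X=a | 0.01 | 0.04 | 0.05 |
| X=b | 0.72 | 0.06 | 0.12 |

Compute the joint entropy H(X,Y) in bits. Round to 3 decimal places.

H(X,Y) = −Σ p(x,y)·log₂ p(x,y) over all 6 cells.
  cell (a,1): −0.01·log₂0.01 = 0.0664
  cell (a,2): −0.04·log₂0.04 = 0.1858
  cell (a,3): −0.05·log₂0.05 = 0.2161
  cell (b,1): −0.72·log₂0.72 = 0.3412
  cell (b,2): −0.06·log₂0.06 = 0.2435
  cell (b,3): −0.12·log₂0.12 = 0.3671
Sum = 1.420 bits.

1.420 bits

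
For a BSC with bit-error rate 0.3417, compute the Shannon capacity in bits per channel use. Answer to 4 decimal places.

Binary symmetric channel: C = 1 − h₂(ε) where h₂ is the binary entropy function.
h₂(0.3417) = −0.3417·log₂0.3417 − 0.6583·log₂0.6583 = 0.9264.
C = 1 − 0.9264 = 0.0736 bits per channel use.

0.0736 bits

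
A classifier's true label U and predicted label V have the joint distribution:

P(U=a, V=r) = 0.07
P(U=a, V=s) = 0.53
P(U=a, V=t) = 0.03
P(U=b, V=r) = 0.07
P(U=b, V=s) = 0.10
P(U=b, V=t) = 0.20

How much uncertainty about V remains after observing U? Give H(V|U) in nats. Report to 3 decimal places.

Chain rule: H(V|U) = H(U,V) − H(U).
Marginals: p(U) = (0.6300, 0.3700), p(V) = (0.1400, 0.6300, 0.2300).
H(U,V) = 1.3661 nats; H(U) = 0.6590 nats.
H(V|U) = 1.3661 − 0.6590 = 0.707 nats.

0.707 nats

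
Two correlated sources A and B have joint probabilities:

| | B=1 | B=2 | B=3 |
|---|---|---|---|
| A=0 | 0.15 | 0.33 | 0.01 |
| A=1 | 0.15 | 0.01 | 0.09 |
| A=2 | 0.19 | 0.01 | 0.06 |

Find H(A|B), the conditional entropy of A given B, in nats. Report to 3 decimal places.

Marginals: p(A) = (0.4900, 0.2500, 0.2600), p(B) = (0.4900, 0.3500, 0.1600).
H(A|B) = Σ p(B) · H(A|B=·).
  B=1: p=0.4900, H(A|B=1) = 1.0921
  B=2: p=0.3500, H(A|B=2) = 0.2586
  B=3: p=0.1600, H(A|B=3) = 0.8647
Weighted sum = 0.764 nats.

0.764 nats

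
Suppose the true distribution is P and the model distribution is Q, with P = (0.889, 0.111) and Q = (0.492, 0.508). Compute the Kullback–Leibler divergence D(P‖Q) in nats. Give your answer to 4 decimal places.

D(P‖Q) = Σ p·ln(p/q).
  0.889·ln(0.889/0.492) = 0.52595
  0.111·ln(0.111/0.508) = -0.16883
D(P‖Q) = 0.3571 nats.

0.3571 nats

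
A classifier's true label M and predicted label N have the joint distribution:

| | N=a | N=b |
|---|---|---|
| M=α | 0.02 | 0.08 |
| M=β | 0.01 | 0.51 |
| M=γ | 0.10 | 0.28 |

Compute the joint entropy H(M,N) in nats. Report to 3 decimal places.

H(M,N) = −Σ p(x,y)·ln p(x,y) over all 6 cells.
  cell (α,a): −0.02·ln0.02 = 0.0782
  cell (α,b): −0.08·ln0.08 = 0.2021
  cell (β,a): −0.01·ln0.01 = 0.0461
  cell (β,b): −0.51·ln0.51 = 0.3434
  cell (γ,a): −0.10·ln0.10 = 0.2303
  cell (γ,b): −0.28·ln0.28 = 0.3564
Sum = 1.256 nats.

1.256 nats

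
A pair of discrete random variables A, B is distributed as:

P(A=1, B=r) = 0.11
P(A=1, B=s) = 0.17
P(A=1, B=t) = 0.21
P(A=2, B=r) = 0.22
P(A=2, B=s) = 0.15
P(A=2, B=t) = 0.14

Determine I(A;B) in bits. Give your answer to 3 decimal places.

Marginals: p(A) = (0.4900, 0.5100), p(B) = (0.3300, 0.3200, 0.3500).
I(A;B) = H(A) + H(B) − H(A,B).
H(A) = 0.9997, H(B) = 1.5840, H(A,B) = 2.5459.
I(A;B) = 0.9997 + 1.5840 − 2.5459 = 0.038 bits.

0.038 bits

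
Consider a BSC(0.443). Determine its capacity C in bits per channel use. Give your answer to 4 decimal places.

Binary symmetric channel: C = 1 − h₂(ε) where h₂ is the binary entropy function.
h₂(0.443) = −0.443·log₂0.443 − 0.557·log₂0.557 = 0.9906.
C = 1 − 0.9906 = 0.0094 bits per channel use.

0.0094 bits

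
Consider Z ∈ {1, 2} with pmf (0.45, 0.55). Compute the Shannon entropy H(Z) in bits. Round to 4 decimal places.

H(Z) = −Σ p·log₂ p.
  −(0.45)·log₂(0.45) = 0.51840
  −(0.55)·log₂(0.55) = 0.47437
Sum: 0.51840 + 0.47437 = 0.9928 bits.

0.9928 bits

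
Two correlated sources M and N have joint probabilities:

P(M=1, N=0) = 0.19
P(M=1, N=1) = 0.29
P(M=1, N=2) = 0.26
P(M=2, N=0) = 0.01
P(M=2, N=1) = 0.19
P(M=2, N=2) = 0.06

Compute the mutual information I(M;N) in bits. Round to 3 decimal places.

Marginals: p(M) = (0.7400, 0.2600), p(N) = (0.2000, 0.4800, 0.3200).
I(M;N) = H(M) + H(N) − H(M,N).
H(M) = 0.8267, H(N) = 1.4987, H(M,N) = 2.2436.
I(M;N) = 0.8267 + 1.4987 − 2.2436 = 0.082 bits.

0.082 bits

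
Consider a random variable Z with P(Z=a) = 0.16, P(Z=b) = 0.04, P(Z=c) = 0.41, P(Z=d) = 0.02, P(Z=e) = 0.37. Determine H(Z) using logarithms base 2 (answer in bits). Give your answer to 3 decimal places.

H(Z) = −Σ p·log₂ p.
  −(0.16)·log₂(0.16) = 0.4230
  −(0.04)·log₂(0.04) = 0.1858
  −(0.41)·log₂(0.41) = 0.5274
  −(0.02)·log₂(0.02) = 0.1129
  −(0.37)·log₂(0.37) = 0.5307
Sum: 0.4230 + 0.1858 + 0.5274 + 0.1129 + 0.5307 = 1.780 bits.

1.780 bits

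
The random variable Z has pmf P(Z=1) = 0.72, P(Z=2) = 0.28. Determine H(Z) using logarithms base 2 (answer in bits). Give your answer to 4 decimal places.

H(Z) = −Σ p·log₂ p.
  −(0.72)·log₂(0.72) = 0.34123
  −(0.28)·log₂(0.28) = 0.51422
Sum: 0.34123 + 0.51422 = 0.8555 bits.

0.8555 bits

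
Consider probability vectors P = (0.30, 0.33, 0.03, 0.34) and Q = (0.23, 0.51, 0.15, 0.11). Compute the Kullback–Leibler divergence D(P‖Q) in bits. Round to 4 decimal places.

0.3916 bits

D(P‖Q) = Σ p·log₂(p/q).
  0.30·log₂(0.30/0.23) = 0.11500
  0.33·log₂(0.33/0.51) = -0.20725
  0.03·log₂(0.03/0.15) = -0.06966
  0.34·log₂(0.34/0.11) = 0.55353
D(P‖Q) = 0.3916 bits.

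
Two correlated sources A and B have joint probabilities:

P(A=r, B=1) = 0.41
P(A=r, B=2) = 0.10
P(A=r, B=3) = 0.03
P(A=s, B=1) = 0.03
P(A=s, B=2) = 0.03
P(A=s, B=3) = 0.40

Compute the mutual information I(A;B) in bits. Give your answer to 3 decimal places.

0.579 bits

Marginals: p(A) = (0.5400, 0.4600), p(B) = (0.4400, 0.1300, 0.4300).
I(A;B) = Σ p(x,y)·log₂[p(x,y)/(p(x)p(y))].
  (r,1): 0.41·log₂(1.7256) = 0.3227
  (r,2): 0.10·log₂(1.4245) = 0.0510
  (r,3): 0.03·log₂(0.1292) = -0.0886
  (s,1): 0.03·log₂(0.1482) = -0.0826
  (s,2): 0.03·log₂(0.5017) = -0.0299
  (s,3): 0.40·log₂(2.0222) = 0.4064
Sum = 0.579 bits.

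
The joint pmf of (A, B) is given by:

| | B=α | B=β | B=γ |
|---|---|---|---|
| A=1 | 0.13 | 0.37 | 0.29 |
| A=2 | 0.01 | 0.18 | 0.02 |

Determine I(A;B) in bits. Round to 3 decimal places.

Marginals: p(A) = (0.7900, 0.2100), p(B) = (0.1400, 0.5500, 0.3100).
I(A;B) = Σ p(x,y)·log₂[p(x,y)/(p(x)p(y))].
  (1,α): 0.13·log₂(1.1754) = 0.0303
  (1,β): 0.37·log₂(0.8516) = -0.0858
  (1,γ): 0.29·log₂(1.1842) = 0.0707
  (2,α): 0.01·log₂(0.3401) = -0.0156
  (2,β): 0.18·log₂(1.5584) = 0.1152
  (2,γ): 0.02·log₂(0.3072) = -0.0341
Sum = 0.081 bits.

0.081 bits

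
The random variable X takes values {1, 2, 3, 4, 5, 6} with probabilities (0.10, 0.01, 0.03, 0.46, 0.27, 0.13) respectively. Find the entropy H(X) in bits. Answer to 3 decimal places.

H(X) = −Σ p·log₂ p.
  −(0.10)·log₂(0.10) = 0.3322
  −(0.01)·log₂(0.01) = 0.0664
  −(0.03)·log₂(0.03) = 0.1518
  −(0.46)·log₂(0.46) = 0.5153
  −(0.27)·log₂(0.27) = 0.5100
  −(0.13)·log₂(0.13) = 0.3826
Sum: 0.3322 + 0.0664 + 0.1518 + 0.5153 + 0.5100 + 0.3826 = 1.958 bits.

1.958 bits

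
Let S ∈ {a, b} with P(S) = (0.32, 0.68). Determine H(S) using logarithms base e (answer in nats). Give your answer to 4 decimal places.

H(S) = −Σ p·ln p.
  −(0.32)·ln(0.32) = 0.36462
  −(0.68)·ln(0.68) = 0.26225
Sum: 0.36462 + 0.26225 = 0.6269 nats.

0.6269 nats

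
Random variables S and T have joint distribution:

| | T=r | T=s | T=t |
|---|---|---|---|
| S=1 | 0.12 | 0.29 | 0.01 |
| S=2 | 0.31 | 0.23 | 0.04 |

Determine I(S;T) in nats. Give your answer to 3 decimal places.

0.044 nats

Marginals: p(S) = (0.4200, 0.5800), p(T) = (0.4300, 0.5200, 0.0500).
I(S;T) = H(S) + H(T) − H(S,T).
H(S) = 0.6803, H(T) = 0.8527, H(S,T) = 1.4893.
I(S;T) = 0.6803 + 0.8527 − 1.4893 = 0.044 nats.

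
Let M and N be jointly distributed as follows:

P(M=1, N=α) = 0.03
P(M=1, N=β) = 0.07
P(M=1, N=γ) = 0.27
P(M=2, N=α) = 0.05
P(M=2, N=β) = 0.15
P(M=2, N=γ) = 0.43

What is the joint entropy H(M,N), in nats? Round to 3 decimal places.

H(M,N) = −Σ p(x,y)·ln p(x,y) over all 6 cells.
  cell (1,α): −0.03·ln0.03 = 0.1052
  cell (1,β): −0.07·ln0.07 = 0.1861
  cell (1,γ): −0.27·ln0.27 = 0.3535
  cell (2,α): −0.05·ln0.05 = 0.1498
  cell (2,β): −0.15·ln0.15 = 0.2846
  cell (2,γ): −0.43·ln0.43 = 0.3629
Sum = 1.442 nats.

1.442 nats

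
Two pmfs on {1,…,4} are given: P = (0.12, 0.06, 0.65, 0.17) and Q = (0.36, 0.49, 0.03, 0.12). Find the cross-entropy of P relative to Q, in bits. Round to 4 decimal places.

4.0469 bits

H(P,Q) = −Σ p·log₂ q.
  −0.12·log₂(0.36) = 0.17687
  −0.06·log₂(0.49) = 0.06175
  −0.65·log₂(0.03) = 3.28828
  −0.17·log₂(0.12) = 0.52001
H(P,Q) = 4.0469 bits.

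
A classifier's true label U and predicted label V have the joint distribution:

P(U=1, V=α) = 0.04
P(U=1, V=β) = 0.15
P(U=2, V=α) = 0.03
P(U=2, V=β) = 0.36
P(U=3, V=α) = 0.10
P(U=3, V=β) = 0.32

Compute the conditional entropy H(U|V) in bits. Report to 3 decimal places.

1.479 bits

Chain rule: H(U|V) = H(U,V) − H(V).
Marginals: p(U) = (0.1900, 0.3900, 0.4200), p(V) = (0.1700, 0.8300).
H(U,V) = 2.1369 bits; H(V) = 0.6577 bits.
H(U|V) = 2.1369 − 0.6577 = 1.479 bits.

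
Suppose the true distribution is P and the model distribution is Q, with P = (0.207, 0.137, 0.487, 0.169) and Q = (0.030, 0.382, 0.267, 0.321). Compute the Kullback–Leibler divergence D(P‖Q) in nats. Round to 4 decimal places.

0.4436 nats

D(P‖Q) = Σ p·ln(p/q).
  0.207·ln(0.207/0.030) = 0.39982
  0.137·ln(0.137/0.382) = -0.14049
  0.487·ln(0.487/0.267) = 0.29269
  0.169·ln(0.169/0.321) = -0.10842
D(P‖Q) = 0.4436 nats.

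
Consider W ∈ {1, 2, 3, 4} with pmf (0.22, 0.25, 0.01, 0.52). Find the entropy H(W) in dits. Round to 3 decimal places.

H(W) = −Σ p·log₁₀ p.
  −(0.22)·log₁₀(0.22) = 0.1447
  −(0.25)·log₁₀(0.25) = 0.1505
  −(0.01)·log₁₀(0.01) = 0.0200
  −(0.52)·log₁₀(0.52) = 0.1477
Sum: 0.1447 + 0.1505 + 0.0200 + 0.1477 = 0.463 dits.

0.463 dits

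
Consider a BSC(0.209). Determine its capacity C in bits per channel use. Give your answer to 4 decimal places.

0.2604 bits

Binary symmetric channel: C = 1 − h₂(ε) where h₂ is the binary entropy function.
h₂(0.209) = −0.209·log₂0.209 − 0.791·log₂0.791 = 0.7396.
C = 1 − 0.7396 = 0.2604 bits per channel use.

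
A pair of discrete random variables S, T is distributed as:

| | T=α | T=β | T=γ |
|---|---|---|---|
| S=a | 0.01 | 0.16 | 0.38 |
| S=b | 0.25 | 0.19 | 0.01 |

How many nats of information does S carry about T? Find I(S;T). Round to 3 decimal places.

Marginals: p(S) = (0.5500, 0.4500), p(T) = (0.2600, 0.3500, 0.3900).
I(S;T) = Σ p(x,y)·ln[p(x,y)/(p(x)p(y))].
  (a,α): 0.01·ln(0.0699) = -0.0266
  (a,β): 0.16·ln(0.8312) = -0.0296
  (a,γ): 0.38·ln(1.7716) = 0.2173
  (b,α): 0.25·ln(2.1368) = 0.1898
  (b,β): 0.19·ln(1.2063) = 0.0356
  (b,γ): 0.01·ln(0.0570) = -0.0287
Sum = 0.358 nats.

0.358 nats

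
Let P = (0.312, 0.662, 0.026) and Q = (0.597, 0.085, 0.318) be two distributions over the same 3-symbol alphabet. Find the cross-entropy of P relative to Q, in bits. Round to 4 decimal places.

2.6295 bits

H(P,Q) = −Σ p·log₂ q.
  −0.312·log₂(0.597) = 0.23219
  −0.662·log₂(0.085) = 2.35433
  −0.026·log₂(0.318) = 0.04298
H(P,Q) = 2.6295 bits.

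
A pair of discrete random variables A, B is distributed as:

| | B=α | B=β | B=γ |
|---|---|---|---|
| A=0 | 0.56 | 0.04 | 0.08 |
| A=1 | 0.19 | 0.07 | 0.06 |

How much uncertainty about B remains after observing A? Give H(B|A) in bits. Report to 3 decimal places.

Marginals: p(A) = (0.6800, 0.3200), p(B) = (0.7500, 0.1100, 0.1400).
H(B|A) = Σ p(A) · H(B|A=·).
  A=0: p=0.6800, H(B|A=0) = 0.8343
  A=1: p=0.3200, H(B|A=1) = 1.3790
Weighted sum = 1.009 bits.

1.009 bits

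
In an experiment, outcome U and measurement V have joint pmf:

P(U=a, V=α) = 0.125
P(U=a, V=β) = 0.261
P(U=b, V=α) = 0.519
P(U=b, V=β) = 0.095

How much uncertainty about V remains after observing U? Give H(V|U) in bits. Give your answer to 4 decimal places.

0.7323 bits

Marginals: p(U) = (0.3860, 0.6140), p(V) = (0.6440, 0.3560).
H(V|U) = Σ p(U) · H(V|U=·).
  U=a: p=0.3860, H(V|U=a) = 0.9085
  U=b: p=0.6140, H(V|U=b) = 0.6215
Weighted sum = 0.7323 bits.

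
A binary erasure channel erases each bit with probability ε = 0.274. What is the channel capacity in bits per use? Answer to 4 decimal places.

0.7260 bits

Binary erasure channel: capacity C = 1 − ε.
C = 1 − 0.274 = 0.7260 bits per channel use.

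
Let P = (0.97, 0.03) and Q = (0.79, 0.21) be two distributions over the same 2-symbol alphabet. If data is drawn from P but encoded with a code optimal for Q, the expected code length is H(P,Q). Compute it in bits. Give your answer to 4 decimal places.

H(P,Q) = −Σ p·log₂ q.
  −0.97·log₂(0.79) = 0.32987
  −0.03·log₂(0.21) = 0.06755
H(P,Q) = 0.3974 bits.

0.3974 bits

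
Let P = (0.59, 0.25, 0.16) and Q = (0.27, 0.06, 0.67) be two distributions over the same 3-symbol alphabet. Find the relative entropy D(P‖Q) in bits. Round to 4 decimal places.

0.8495 bits

D(P‖Q) = Σ p·log₂(p/q).
  0.59·log₂(0.59/0.27) = 0.66538
  0.25·log₂(0.25/0.06) = 0.51472
  0.16·log₂(0.16/0.67) = -0.33057
D(P‖Q) = 0.8495 bits.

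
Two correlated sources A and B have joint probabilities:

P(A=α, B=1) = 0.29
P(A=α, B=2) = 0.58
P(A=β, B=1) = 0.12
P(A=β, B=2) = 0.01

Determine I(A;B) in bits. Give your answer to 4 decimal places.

Marginals: p(A) = (0.8700, 0.1300), p(B) = (0.4100, 0.5900).
I(A;B) = H(A) + H(B) − H(A,B).
H(A) = 0.5574, H(B) = 0.9765, H(A,B) = 1.4072.
I(A;B) = 0.5574 + 0.9765 − 1.4072 = 0.1267 bits.

0.1267 bits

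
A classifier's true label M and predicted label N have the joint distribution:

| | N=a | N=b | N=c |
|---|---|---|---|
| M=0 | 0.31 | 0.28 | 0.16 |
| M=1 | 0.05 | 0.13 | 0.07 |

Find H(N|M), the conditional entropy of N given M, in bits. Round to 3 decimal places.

Chain rule: H(N|M) = H(M,N) − H(M).
Marginals: p(M) = (0.7500, 0.2500), p(N) = (0.3600, 0.4100, 0.2300).
H(M,N) = 2.3283 bits; H(M) = 0.8113 bits.
H(N|M) = 2.3283 − 0.8113 = 1.517 bits.

1.517 bits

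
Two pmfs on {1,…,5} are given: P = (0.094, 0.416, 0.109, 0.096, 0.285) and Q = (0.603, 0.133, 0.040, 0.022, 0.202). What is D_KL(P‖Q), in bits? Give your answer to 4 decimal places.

0.9356 bits

D(P‖Q) = Σ p·log₂(p/q).
  0.094·log₂(0.094/0.603) = -0.25205
  0.416·log₂(0.416/0.133) = 0.68439
  0.109·log₂(0.109/0.040) = 0.15764
  0.096·log₂(0.096/0.022) = 0.20405
  0.285·log₂(0.285/0.202) = 0.14153
D(P‖Q) = 0.9356 bits.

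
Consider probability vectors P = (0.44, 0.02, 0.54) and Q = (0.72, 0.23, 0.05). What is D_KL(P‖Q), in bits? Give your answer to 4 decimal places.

D(P‖Q) = Σ p·log₂(p/q).
  0.44·log₂(0.44/0.72) = -0.31262
  0.02·log₂(0.02/0.23) = -0.07047
  0.54·log₂(0.54/0.05) = 1.85380
D(P‖Q) = 1.4707 bits.

1.4707 bits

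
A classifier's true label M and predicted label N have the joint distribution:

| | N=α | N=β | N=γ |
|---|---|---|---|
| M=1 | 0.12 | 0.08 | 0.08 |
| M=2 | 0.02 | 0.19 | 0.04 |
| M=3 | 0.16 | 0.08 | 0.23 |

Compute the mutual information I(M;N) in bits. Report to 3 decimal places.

Marginals: p(M) = (0.2800, 0.2500, 0.4700), p(N) = (0.3000, 0.3500, 0.3500).
I(M;N) = H(M) + H(N) − H(M,N).
H(M) = 1.5262, H(N) = 1.5813, H(M,N) = 2.9061.
I(M;N) = 1.5262 + 1.5813 − 2.9061 = 0.201 bits.

0.201 bits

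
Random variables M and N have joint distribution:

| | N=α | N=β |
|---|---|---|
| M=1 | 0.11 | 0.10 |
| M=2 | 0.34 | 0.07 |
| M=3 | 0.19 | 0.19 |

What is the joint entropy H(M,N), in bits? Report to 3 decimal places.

H(M,N) = −Σ p(x,y)·log₂ p(x,y) over all 6 cells.
  cell (1,α): −0.11·log₂0.11 = 0.3503
  cell (1,β): −0.10·log₂0.10 = 0.3322
  cell (2,α): −0.34·log₂0.34 = 0.5292
  cell (2,β): −0.07·log₂0.07 = 0.2686
  cell (3,α): −0.19·log₂0.19 = 0.4552
  cell (3,β): −0.19·log₂0.19 = 0.4552
Sum = 2.391 bits.

2.391 bits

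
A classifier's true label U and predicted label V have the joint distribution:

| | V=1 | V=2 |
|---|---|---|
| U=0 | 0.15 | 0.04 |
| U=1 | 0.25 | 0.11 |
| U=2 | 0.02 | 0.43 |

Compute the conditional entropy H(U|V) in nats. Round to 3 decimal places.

0.764 nats

Marginals: p(U) = (0.1900, 0.3600, 0.4500), p(V) = (0.4200, 0.5800).
H(U|V) = Σ p(V) · H(U|V=·).
  V=1: p=0.4200, H(U|V=1) = 0.8215
  V=2: p=0.5800, H(U|V=2) = 0.7216
Weighted sum = 0.764 nats.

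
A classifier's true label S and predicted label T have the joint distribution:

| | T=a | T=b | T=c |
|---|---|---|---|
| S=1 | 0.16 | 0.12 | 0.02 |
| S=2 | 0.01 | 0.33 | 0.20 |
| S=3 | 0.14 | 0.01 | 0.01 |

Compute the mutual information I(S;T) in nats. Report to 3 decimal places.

0.318 nats

Marginals: p(S) = (0.3000, 0.5400, 0.1600), p(T) = (0.3100, 0.4600, 0.2300).
I(S;T) = Σ p(x,y)·ln[p(x,y)/(p(x)p(y))].
  (1,a): 0.16·ln(1.7204) = 0.0868
  (1,b): 0.12·ln(0.8696) = -0.0168
  (1,c): 0.02·ln(0.2899) = -0.0248
  (2,a): 0.01·ln(0.0597) = -0.0282
  (2,b): 0.33·ln(1.3285) = 0.0937
  (2,c): 0.20·ln(1.6103) = 0.0953
  (3,a): 0.14·ln(2.8226) = 0.1453
  (3,b): 0.01·ln(0.1359) = -0.0200
  (3,c): 0.01·ln(0.2717) = -0.0130
Sum = 0.318 nats.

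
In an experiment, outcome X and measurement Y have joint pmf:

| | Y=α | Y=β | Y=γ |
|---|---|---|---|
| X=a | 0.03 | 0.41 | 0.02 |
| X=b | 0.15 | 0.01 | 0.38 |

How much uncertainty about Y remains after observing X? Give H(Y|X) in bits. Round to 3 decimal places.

0.804 bits

Marginals: p(X) = (0.4600, 0.5400), p(Y) = (0.1800, 0.4200, 0.4000).
H(Y|X) = Σ p(X) · H(Y|X=·).
  X=a: p=0.4600, H(Y|X=a) = 0.6015
  X=b: p=0.5400, H(Y|X=b) = 0.9767
Weighted sum = 0.804 bits.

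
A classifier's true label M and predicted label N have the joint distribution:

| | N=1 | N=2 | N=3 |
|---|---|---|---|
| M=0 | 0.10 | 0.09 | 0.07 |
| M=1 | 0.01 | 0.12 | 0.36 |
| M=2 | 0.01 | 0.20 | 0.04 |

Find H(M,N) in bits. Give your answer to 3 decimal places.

H(M,N) = −Σ p(x,y)·log₂ p(x,y) over all 9 cells.
  cell (0,1): −0.10·log₂0.10 = 0.3322
  cell (0,2): −0.09·log₂0.09 = 0.3127
  cell (0,3): −0.07·log₂0.07 = 0.2686
  cell (1,1): −0.01·log₂0.01 = 0.0664
  cell (1,2): −0.12·log₂0.12 = 0.3671
  cell (1,3): −0.36·log₂0.36 = 0.5306
  cell (2,1): −0.01·log₂0.01 = 0.0664
  cell (2,2): −0.20·log₂0.20 = 0.4644
  cell (2,3): −0.04·log₂0.04 = 0.1858
Sum = 2.594 bits.

2.594 bits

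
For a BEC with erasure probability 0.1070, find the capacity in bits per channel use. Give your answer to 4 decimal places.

0.8930 bits

Binary erasure channel: capacity C = 1 − ε.
C = 1 − 0.1070 = 0.8930 bits per channel use.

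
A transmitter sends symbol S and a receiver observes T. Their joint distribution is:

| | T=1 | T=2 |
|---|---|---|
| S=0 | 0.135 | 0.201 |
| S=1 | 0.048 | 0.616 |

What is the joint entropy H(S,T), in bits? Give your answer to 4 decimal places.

H(S,T) = −Σ p(x,y)·log₂ p(x,y) over all 4 cells.
  cell (0,1): −0.135·log₂0.135 = 0.39001
  cell (0,2): −0.201·log₂0.201 = 0.46526
  cell (1,1): −0.048·log₂0.048 = 0.21028
  cell (1,2): −0.616·log₂0.616 = 0.43058
Sum = 1.4961 bits.

1.4961 bits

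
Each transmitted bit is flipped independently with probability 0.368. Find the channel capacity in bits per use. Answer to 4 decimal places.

0.0509 bits

Binary symmetric channel: C = 1 − h₂(ε) where h₂ is the binary entropy function.
h₂(0.368) = −0.368·log₂0.368 − 0.632·log₂0.632 = 0.9491.
C = 1 − 0.9491 = 0.0509 bits per channel use.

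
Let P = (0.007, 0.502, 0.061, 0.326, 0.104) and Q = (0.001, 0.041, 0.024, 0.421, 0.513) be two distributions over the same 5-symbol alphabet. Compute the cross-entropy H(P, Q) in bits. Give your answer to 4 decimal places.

H(P,Q) = −Σ p·log₂ q.
  −0.007·log₂(0.001) = 0.06976
  −0.502·log₂(0.041) = 2.31333
  −0.061·log₂(0.024) = 0.32823
  −0.326·log₂(0.421) = 0.40688
  −0.104·log₂(0.513) = 0.10015
H(P,Q) = 3.2184 bits.

3.2184 bits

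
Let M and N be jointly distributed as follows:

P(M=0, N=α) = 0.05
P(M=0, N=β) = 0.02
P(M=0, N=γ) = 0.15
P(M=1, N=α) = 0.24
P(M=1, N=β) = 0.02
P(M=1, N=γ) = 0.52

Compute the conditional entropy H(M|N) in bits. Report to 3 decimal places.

Marginals: p(M) = (0.2200, 0.7800), p(N) = (0.2900, 0.0400, 0.6700).
H(M|N) = Σ p(N) · H(M|N=·).
  N=α: p=0.2900, H(M|N=α) = 0.6632
  N=β: p=0.0400, H(M|N=β) = 1.0000
  N=γ: p=0.6700, H(M|N=γ) = 0.7672
Weighted sum = 0.746 bits.

0.746 bits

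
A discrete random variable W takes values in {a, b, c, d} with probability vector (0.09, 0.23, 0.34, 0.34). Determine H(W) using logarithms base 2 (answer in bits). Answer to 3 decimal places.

1.859 bits

H(W) = −Σ p·log₂ p.
  −(0.09)·log₂(0.09) = 0.3127
  −(0.23)·log₂(0.23) = 0.4877
  −(0.34)·log₂(0.34) = 0.5292
  −(0.34)·log₂(0.34) = 0.5292
Sum: 0.3127 + 0.4877 + 0.5292 + 0.5292 = 1.859 bits.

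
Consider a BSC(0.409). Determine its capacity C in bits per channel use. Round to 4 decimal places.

Binary symmetric channel: C = 1 − h₂(ε) where h₂ is the binary entropy function.
h₂(0.409) = −0.409·log₂0.409 − 0.591·log₂0.591 = 0.9760.
C = 1 − 0.9760 = 0.0240 bits per channel use.

0.0240 bits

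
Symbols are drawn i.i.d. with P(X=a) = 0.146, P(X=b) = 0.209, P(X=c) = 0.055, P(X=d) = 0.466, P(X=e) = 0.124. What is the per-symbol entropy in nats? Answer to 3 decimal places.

H(X) = −Σ p·ln p.
  −(0.146)·ln(0.146) = 0.2809
  −(0.209)·ln(0.209) = 0.3272
  −(0.055)·ln(0.055) = 0.1595
  −(0.466)·ln(0.466) = 0.3558
  −(0.124)·ln(0.124) = 0.2588
Sum: 0.2809 + 0.3272 + 0.1595 + 0.3558 + 0.2588 = 1.382 nats.

1.382 nats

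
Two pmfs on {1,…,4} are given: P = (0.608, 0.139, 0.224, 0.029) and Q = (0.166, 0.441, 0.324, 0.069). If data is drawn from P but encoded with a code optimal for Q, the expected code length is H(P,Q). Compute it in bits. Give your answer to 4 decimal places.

H(P,Q) = −Σ p·log₂ q.
  −0.608·log₂(0.166) = 1.57517
  −0.139·log₂(0.441) = 0.16418
  −0.224·log₂(0.324) = 0.36421
  −0.029·log₂(0.069) = 0.11186
H(P,Q) = 2.2154 bits.

2.2154 bits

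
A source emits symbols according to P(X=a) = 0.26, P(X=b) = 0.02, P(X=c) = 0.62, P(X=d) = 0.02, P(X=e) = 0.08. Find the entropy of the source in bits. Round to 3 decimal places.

H(X) = −Σ p·log₂ p.
  −(0.26)·log₂(0.26) = 0.5053
  −(0.02)·log₂(0.02) = 0.1129
  −(0.62)·log₂(0.62) = 0.4276
  −(0.02)·log₂(0.02) = 0.1129
  −(0.08)·log₂(0.08) = 0.2915
Sum: 0.5053 + 0.1129 + 0.4276 + 0.1129 + 0.2915 = 1.450 bits.

1.450 bits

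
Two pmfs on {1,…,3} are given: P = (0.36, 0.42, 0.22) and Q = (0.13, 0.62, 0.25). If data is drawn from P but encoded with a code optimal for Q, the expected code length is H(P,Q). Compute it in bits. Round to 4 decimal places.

H(P,Q) = −Σ p·log₂ q.
  −0.36·log₂(0.13) = 1.05963
  −0.42·log₂(0.62) = 0.28966
  −0.22·log₂(0.25) = 0.44000
H(P,Q) = 1.7893 bits.

1.7893 bits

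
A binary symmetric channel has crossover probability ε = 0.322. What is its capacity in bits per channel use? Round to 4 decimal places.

0.0935 bits

Binary symmetric channel: C = 1 − h₂(ε) where h₂ is the binary entropy function.
h₂(0.322) = −0.322·log₂0.322 − 0.678·log₂0.678 = 0.9065.
C = 1 − 0.9065 = 0.0935 bits per channel use.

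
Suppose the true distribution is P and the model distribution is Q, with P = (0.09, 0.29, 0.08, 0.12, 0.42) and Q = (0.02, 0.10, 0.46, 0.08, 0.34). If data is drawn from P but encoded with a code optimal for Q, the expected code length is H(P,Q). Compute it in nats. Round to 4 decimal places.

H(P,Q) = −Σ p·ln q.
  −0.09·ln(0.02) = 0.35208
  −0.29·ln(0.10) = 0.66775
  −0.08·ln(0.46) = 0.06212
  −0.12·ln(0.08) = 0.30309
  −0.42·ln(0.34) = 0.45310
H(P,Q) = 1.8381 nats.

1.8381 nats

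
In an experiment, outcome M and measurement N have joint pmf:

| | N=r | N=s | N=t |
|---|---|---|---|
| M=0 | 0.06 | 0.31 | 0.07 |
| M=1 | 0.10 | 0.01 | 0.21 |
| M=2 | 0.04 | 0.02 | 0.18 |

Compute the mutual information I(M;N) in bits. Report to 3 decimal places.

Marginals: p(M) = (0.4400, 0.3200, 0.2400), p(N) = (0.2000, 0.3400, 0.4600).
I(M;N) = H(M) + H(N) − H(M,N).
H(M) = 1.5413, H(N) = 1.5089, H(M,N) = 2.6513.
I(M;N) = 1.5413 + 1.5089 − 2.6513 = 0.399 bits.

0.399 bits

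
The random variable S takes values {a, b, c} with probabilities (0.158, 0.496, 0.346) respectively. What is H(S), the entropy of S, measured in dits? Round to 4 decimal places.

0.4371 dits

H(S) = −Σ p·log₁₀ p.
  −(0.158)·log₁₀(0.158) = 0.12661
  −(0.496)·log₁₀(0.496) = 0.15104
  −(0.346)·log₁₀(0.346) = 0.15948
Sum: 0.12661 + 0.15104 + 0.15948 = 0.4371 dits.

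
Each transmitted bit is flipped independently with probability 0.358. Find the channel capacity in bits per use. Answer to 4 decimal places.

0.0590 bits

Binary symmetric channel: C = 1 − h₂(ε) where h₂ is the binary entropy function.
h₂(0.358) = −0.358·log₂0.358 − 0.642·log₂0.642 = 0.9410.
C = 1 − 0.9410 = 0.0590 bits per channel use.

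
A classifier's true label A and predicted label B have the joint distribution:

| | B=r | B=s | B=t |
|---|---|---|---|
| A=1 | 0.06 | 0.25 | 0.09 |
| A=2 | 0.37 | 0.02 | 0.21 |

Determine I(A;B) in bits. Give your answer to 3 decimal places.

Marginals: p(A) = (0.4000, 0.6000), p(B) = (0.4300, 0.2700, 0.3000).
I(A;B) = Σ p(x,y)·log₂[p(x,y)/(p(x)p(y))].
  (1,r): 0.06·log₂(0.3488) = -0.0912
  (1,s): 0.25·log₂(2.3148) = 0.3027
  (1,t): 0.09·log₂(0.7500) = -0.0374
  (2,r): 0.37·log₂(1.4341) = 0.1925
  (2,s): 0.02·log₂(0.1235) = -0.0604
  (2,t): 0.21·log₂(1.1667) = 0.0467
Sum = 0.353 bits.

0.353 bits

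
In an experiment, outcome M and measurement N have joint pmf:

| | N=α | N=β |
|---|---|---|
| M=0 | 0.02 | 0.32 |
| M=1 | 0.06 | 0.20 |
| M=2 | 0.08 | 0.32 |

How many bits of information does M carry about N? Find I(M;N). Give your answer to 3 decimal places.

Marginals: p(M) = (0.3400, 0.2600, 0.4000), p(N) = (0.1600, 0.8400).
I(M;N) = H(M) + H(N) − H(M,N).
H(M) = 1.5632, H(N) = 0.6343, H(M,N) = 2.1644.
I(M;N) = 1.5632 + 0.6343 − 2.1644 = 0.033 bits.

0.033 bits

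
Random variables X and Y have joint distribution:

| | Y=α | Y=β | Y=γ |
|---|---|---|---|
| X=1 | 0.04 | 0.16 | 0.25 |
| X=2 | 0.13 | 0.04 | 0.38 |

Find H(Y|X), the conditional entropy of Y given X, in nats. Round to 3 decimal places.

Marginals: p(X) = (0.4500, 0.5500), p(Y) = (0.1700, 0.2000, 0.6300).
H(Y|X) = Σ p(X) · H(Y|X=·).
  X=1: p=0.4500, H(Y|X=1) = 0.9094
  X=2: p=0.5500, H(Y|X=2) = 0.7870
Weighted sum = 0.842 nats.

0.842 nats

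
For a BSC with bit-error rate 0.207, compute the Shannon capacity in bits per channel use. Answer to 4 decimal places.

Binary symmetric channel: C = 1 − h₂(ε) where h₂ is the binary entropy function.
h₂(0.207) = −0.207·log₂0.207 − 0.793·log₂0.793 = 0.7357.
C = 1 − 0.7357 = 0.2643 bits per channel use.

0.2643 bits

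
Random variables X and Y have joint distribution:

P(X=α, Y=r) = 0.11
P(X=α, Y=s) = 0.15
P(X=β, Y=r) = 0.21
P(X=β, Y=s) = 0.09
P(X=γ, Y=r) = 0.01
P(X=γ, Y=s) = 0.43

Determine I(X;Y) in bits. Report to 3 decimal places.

Marginals: p(X) = (0.2600, 0.3000, 0.4400), p(Y) = (0.3300, 0.6700).
I(X;Y) = Σ p(x,y)·log₂[p(x,y)/(p(x)p(y))].
  (α,r): 0.11·log₂(1.2821) = 0.0394
  (α,s): 0.15·log₂(0.8611) = -0.0324
  (β,r): 0.21·log₂(2.1212) = 0.2278
  (β,s): 0.09·log₂(0.4478) = -0.1043
  (γ,r): 0.01·log₂(0.0689) = -0.0386
  (γ,s): 0.43·log₂(1.4586) = 0.2342
Sum = 0.326 bits.

0.326 bits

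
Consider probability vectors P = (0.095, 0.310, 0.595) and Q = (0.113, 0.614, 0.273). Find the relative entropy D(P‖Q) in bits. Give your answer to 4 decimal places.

D(P‖Q) = Σ p·log₂(p/q).
  0.095·log₂(0.095/0.113) = -0.02378
  0.310·log₂(0.310/0.614) = -0.30565
  0.595·log₂(0.595/0.273) = 0.66877
D(P‖Q) = 0.3393 bits.

0.3393 bits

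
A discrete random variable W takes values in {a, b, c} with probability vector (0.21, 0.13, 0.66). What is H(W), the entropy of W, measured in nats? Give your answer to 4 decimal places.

H(W) = −Σ p·ln p.
  −(0.21)·ln(0.21) = 0.32774
  −(0.13)·ln(0.13) = 0.26523
  −(0.66)·ln(0.66) = 0.27424
Sum: 0.32774 + 0.26523 + 0.27424 = 0.8672 nats.

0.8672 nats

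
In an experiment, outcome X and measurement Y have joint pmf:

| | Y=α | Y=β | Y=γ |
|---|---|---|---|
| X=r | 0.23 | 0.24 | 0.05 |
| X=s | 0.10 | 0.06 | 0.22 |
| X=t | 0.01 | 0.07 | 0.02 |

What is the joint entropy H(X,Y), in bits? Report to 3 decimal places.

2.702 bits

H(X,Y) = −Σ p(x,y)·log₂ p(x,y) over all 9 cells.
  cell (r,α): −0.23·log₂0.23 = 0.4877
  cell (r,β): −0.24·log₂0.24 = 0.4941
  cell (r,γ): −0.05·log₂0.05 = 0.2161
  cell (s,α): −0.10·log₂0.10 = 0.3322
  cell (s,β): −0.06·log₂0.06 = 0.2435
  cell (s,γ): −0.22·log₂0.22 = 0.4806
  cell (t,α): −0.01·log₂0.01 = 0.0664
  cell (t,β): −0.07·log₂0.07 = 0.2686
  cell (t,γ): −0.02·log₂0.02 = 0.1129
Sum = 2.702 bits.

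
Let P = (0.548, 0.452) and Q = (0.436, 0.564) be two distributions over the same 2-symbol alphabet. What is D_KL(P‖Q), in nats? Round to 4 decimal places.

0.0252 nats

D(P‖Q) = Σ p·ln(p/q).
  0.548·ln(0.548/0.436) = 0.12529
  0.452·ln(0.452/0.564) = -0.10006
D(P‖Q) = 0.0252 nats.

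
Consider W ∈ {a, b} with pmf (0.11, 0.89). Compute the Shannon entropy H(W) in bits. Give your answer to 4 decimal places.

0.4999 bits

H(W) = −Σ p·log₂ p.
  −(0.11)·log₂(0.11) = 0.35029
  −(0.89)·log₂(0.89) = 0.14963
Sum: 0.35029 + 0.14963 = 0.4999 bits.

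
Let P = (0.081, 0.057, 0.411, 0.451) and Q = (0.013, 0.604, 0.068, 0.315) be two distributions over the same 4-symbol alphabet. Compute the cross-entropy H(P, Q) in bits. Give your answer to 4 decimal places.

H(P,Q) = −Σ p·log₂ q.
  −0.081·log₂(0.013) = 0.50749
  −0.057·log₂(0.604) = 0.04146
  −0.411·log₂(0.068) = 1.59399
  −0.451·log₂(0.315) = 0.75163
H(P,Q) = 2.8946 bits.

2.8946 bits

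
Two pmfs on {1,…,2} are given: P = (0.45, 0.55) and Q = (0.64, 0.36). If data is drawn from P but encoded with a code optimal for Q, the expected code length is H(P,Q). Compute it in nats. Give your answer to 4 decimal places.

H(P,Q) = −Σ p·ln q.
  −0.45·ln(0.64) = 0.20083
  −0.55·ln(0.36) = 0.56191
H(P,Q) = 0.7627 nats.

0.7627 nats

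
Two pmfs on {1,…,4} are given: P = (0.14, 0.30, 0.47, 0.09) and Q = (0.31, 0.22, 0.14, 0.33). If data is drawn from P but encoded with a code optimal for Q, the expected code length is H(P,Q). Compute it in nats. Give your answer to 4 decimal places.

H(P,Q) = −Σ p·ln q.
  −0.14·ln(0.31) = 0.16397
  −0.30·ln(0.22) = 0.45424
  −0.47·ln(0.14) = 0.92407
  −0.09·ln(0.33) = 0.09978
H(P,Q) = 1.6421 nats.

1.6421 nats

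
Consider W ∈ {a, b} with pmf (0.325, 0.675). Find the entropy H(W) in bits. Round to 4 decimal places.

H(W) = −Σ p·log₂ p.
  −(0.325)·log₂(0.325) = 0.52698
  −(0.675)·log₂(0.675) = 0.38275
Sum: 0.52698 + 0.38275 = 0.9097 bits.

0.9097 bits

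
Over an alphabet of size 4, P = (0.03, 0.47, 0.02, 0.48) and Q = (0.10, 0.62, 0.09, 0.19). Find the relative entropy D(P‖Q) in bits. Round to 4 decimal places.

0.3585 bits

D(P‖Q) = Σ p·log₂(p/q).
  0.03·log₂(0.03/0.10) = -0.05211
  0.47·log₂(0.47/0.62) = -0.18782
  0.02·log₂(0.02/0.09) = -0.04340
  0.48·log₂(0.48/0.19) = 0.64178
D(P‖Q) = 0.3585 bits.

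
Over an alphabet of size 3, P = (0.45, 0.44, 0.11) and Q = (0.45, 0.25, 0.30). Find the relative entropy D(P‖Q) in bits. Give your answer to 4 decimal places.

D(P‖Q) = Σ p·log₂(p/q).
  0.45·log₂(0.45/0.45) = 0.00000
  0.44·log₂(0.44/0.25) = 0.35885
  0.11·log₂(0.11/0.30) = -0.15922
D(P‖Q) = 0.1996 bits.

0.1996 bits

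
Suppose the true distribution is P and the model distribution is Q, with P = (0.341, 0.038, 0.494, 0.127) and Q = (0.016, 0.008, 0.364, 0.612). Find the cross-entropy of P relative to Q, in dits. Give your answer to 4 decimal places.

H(P,Q) = −Σ p·log₁₀ q.
  −0.341·log₁₀(0.016) = 0.61240
  −0.038·log₁₀(0.008) = 0.07968
  −0.494·log₁₀(0.364) = 0.21682
  −0.127·log₁₀(0.612) = 0.02708
H(P,Q) = 0.9360 dits.

0.9360 dits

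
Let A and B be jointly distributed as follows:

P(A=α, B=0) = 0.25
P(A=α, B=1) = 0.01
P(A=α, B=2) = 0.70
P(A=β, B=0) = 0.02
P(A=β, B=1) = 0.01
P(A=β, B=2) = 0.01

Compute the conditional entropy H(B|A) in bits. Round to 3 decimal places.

Marginals: p(A) = (0.9600, 0.0400), p(B) = (0.2700, 0.0200, 0.7100).
H(B|A) = Σ p(A) · H(B|A=·).
  A=α: p=0.9600, H(B|A=α) = 0.9064
  A=β: p=0.0400, H(B|A=β) = 1.5000
Weighted sum = 0.930 bits.

0.930 bits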